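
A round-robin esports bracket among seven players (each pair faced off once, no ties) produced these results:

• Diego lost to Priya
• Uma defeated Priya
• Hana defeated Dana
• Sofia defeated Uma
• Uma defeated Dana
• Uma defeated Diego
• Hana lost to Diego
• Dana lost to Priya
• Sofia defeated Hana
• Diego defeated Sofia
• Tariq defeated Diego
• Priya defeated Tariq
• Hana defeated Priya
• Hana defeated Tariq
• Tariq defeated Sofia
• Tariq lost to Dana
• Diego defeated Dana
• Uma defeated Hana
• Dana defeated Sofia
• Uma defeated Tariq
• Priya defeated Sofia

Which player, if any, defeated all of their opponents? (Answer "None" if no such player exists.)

Highest win total is Uma with 5 (out of 6 possible).
Uma lost to Sofia, so no player went undefeated.

None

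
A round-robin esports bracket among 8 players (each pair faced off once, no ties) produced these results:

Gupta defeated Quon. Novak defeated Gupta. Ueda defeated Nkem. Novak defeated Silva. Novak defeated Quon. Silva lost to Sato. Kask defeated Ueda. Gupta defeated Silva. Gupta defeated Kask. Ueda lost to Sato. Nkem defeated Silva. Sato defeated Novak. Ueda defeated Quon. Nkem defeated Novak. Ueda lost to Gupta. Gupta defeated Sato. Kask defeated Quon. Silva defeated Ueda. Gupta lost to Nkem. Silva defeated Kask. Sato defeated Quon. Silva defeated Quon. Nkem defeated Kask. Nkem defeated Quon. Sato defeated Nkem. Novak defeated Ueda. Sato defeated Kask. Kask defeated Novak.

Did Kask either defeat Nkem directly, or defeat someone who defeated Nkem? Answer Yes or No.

Kask did not beat Nkem directly.
Kask beat Quon, Ueda, Novak. Of those, Ueda beat Nkem.

Yes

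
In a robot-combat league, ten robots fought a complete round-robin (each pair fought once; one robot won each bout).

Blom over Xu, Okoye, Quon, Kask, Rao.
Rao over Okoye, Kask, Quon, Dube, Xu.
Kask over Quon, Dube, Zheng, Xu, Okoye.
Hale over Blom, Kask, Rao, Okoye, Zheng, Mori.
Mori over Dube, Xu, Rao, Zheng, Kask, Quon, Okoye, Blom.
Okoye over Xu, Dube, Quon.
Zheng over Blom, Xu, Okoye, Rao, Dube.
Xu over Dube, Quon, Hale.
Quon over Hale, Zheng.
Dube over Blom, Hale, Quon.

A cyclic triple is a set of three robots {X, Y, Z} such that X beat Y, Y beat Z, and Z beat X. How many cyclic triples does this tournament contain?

Win totals: Mori 8, Okoye 3, Quon 2, Kask 5, Hale 6, Blom 5, Rao 5, Dube 3, Zheng 5, Xu 3.
A robot with w wins dominates both others in C(w,2) triples; summing gives 28 + 3 + 1 + 10 + 15 + 10 + 10 + 3 + 10 + 3 = 93 transitive triples.
Total triples C(10,3) = 120, so cyclic triples = 120 − 93 = 27.

27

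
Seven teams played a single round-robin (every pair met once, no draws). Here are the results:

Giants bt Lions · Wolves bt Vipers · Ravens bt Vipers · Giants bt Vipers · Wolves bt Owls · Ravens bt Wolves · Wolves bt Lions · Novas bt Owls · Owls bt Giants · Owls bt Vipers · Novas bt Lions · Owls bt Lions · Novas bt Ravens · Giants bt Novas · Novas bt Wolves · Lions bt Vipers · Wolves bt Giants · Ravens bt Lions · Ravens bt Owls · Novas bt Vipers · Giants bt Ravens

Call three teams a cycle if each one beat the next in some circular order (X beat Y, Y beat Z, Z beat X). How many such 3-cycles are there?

Win totals: Giants 4, Vipers 0, Wolves 4, Novas 5, Lions 1, Ravens 4, Owls 3.
A team with w wins dominates both others in C(w,2) triples; summing gives 6 + 0 + 6 + 10 + 0 + 6 + 3 = 31 transitive triples.
Total triples C(7,3) = 35, so cyclic triples = 35 − 31 = 4.

4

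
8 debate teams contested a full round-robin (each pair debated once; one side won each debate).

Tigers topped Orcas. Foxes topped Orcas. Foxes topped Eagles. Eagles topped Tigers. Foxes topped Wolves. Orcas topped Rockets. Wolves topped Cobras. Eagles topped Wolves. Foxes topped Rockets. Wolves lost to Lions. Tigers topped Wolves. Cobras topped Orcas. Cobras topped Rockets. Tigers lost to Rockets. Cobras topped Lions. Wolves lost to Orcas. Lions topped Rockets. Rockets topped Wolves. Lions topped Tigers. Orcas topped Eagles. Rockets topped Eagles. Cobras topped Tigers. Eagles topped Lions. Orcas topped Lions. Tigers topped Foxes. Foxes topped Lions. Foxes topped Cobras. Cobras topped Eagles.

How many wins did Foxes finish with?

Foxes' results: beat Rockets, Wolves, Lions, Orcas, Eagles, Cobras; lost to Tigers.
That is 6 wins.

6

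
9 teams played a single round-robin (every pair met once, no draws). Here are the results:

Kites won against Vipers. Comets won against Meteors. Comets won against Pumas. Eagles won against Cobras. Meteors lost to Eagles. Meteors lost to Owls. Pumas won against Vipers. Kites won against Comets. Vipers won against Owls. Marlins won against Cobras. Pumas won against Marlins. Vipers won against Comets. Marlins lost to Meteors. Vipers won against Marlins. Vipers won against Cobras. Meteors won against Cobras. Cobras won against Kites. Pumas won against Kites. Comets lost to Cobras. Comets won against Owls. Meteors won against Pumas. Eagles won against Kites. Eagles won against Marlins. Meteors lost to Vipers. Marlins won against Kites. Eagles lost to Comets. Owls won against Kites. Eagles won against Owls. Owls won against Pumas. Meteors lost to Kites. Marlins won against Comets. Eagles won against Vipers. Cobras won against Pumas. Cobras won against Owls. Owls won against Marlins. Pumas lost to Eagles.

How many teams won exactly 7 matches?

1

Win totals: Eagles 7, Meteors 3, Cobras 4, Pumas 3, Kites 3, Vipers 5, Comets 4, Marlins 3, Owls 4.
Exactly 7: Eagles — 1 team.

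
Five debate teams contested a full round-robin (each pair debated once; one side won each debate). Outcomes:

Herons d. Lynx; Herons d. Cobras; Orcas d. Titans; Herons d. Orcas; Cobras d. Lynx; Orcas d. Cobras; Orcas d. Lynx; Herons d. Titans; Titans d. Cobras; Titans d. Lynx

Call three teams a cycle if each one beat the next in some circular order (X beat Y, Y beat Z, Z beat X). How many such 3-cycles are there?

Of the C(5,3) = 10 triples, the cyclic ones are: none.
That is 0.

0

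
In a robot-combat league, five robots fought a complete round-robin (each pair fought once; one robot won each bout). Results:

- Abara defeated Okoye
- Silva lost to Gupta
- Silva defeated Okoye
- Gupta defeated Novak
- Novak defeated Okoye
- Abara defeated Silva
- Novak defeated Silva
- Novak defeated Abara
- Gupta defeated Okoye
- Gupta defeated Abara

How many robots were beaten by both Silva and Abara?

Silva beat: Okoye.
Abara beat: Okoye, Silva.
Both beat: Okoye — 1.

1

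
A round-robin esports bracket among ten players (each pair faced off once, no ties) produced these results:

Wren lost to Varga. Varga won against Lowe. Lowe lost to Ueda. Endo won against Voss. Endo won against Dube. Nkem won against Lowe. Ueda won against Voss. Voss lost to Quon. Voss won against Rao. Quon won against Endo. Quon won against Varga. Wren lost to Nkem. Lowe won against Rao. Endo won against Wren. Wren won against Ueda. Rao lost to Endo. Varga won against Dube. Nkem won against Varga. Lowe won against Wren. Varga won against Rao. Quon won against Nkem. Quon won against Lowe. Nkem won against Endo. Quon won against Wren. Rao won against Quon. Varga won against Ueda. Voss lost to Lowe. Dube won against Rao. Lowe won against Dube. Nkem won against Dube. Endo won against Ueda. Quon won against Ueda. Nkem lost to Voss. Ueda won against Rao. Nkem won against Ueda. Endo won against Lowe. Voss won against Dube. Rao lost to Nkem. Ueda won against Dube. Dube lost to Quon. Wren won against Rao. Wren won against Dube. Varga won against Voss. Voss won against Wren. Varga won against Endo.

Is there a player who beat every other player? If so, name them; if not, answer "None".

None

Highest win total is Quon with 8 (out of 9 possible).
Quon lost to Rao, so no player went undefeated.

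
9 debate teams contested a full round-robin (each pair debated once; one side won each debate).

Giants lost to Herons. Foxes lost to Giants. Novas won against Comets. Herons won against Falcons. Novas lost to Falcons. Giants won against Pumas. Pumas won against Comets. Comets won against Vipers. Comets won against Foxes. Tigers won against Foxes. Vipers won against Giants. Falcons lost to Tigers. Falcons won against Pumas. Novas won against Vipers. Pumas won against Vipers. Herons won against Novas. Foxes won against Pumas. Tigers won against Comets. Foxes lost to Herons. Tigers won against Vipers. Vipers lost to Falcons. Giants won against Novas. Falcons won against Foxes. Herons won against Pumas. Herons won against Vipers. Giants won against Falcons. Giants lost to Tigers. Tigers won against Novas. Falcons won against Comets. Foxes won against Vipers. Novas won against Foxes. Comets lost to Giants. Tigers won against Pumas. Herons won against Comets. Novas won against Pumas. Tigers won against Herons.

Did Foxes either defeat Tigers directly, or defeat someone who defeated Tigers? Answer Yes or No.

Foxes did not beat Tigers directly.
Foxes beat Vipers, Pumas, but each of them lost to Tigers. No two-step path.

No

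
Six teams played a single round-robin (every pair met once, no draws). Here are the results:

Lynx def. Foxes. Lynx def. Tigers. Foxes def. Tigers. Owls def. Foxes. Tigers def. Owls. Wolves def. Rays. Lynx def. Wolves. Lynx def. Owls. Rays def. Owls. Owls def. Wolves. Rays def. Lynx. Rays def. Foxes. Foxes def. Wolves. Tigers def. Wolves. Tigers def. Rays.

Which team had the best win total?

Win totals: Foxes 2, Wolves 1, Owls 2, Tigers 3, Lynx 4, Rays 3.
Lynx leads with 4 wins (next highest: 3).

Lynx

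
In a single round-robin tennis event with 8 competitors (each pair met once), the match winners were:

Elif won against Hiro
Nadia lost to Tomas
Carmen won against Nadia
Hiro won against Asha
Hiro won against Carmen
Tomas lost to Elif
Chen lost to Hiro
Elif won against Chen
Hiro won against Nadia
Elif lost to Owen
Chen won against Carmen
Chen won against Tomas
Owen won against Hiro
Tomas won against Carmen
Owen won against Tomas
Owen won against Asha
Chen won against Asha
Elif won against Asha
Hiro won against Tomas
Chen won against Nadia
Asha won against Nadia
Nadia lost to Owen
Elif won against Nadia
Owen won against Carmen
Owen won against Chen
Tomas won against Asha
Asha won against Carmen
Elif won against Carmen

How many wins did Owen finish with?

Owen's results: beat Chen, Asha, Hiro, Carmen, Nadia, Tomas, Elif; lost to no one.
That is 7 wins.

7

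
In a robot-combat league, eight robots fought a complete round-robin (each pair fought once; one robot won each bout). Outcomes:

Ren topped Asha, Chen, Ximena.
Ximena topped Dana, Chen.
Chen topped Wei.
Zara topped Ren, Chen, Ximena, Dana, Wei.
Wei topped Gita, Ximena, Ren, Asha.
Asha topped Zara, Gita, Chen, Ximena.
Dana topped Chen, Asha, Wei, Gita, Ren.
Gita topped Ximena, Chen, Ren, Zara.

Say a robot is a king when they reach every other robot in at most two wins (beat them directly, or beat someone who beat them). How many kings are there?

Dana reaches everyone (king).
Chen cannot reach Dana, Zara in two steps.
Ximena cannot reach Zara in two steps.
Wei reaches everyone (king).
Gita reaches everyone (king).
Ren reaches everyone (king).
Zara reaches everyone (king).
Asha reaches everyone (king).
Kings: Dana, Wei, Gita, Ren, Zara, Asha — 6.

6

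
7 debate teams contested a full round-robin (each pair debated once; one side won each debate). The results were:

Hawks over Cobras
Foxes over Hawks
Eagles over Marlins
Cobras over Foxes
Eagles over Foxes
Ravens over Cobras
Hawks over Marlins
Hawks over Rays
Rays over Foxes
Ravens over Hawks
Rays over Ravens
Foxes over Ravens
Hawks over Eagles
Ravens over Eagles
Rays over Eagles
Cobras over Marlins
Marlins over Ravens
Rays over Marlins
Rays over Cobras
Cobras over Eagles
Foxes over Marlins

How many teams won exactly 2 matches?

1

Win totals: Rays 5, Foxes 3, Marlins 1, Ravens 3, Eagles 2, Hawks 4, Cobras 3.
Exactly 2: Eagles — 1 team.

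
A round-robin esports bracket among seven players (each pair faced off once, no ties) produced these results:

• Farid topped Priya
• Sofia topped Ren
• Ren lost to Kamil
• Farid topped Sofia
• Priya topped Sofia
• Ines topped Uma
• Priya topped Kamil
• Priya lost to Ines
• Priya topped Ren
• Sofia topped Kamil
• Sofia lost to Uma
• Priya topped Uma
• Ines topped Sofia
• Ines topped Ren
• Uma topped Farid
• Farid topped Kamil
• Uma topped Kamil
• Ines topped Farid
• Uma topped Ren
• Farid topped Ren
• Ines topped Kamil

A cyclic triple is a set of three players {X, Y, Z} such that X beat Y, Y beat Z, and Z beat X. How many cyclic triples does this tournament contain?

Win totals: Ines 6, Farid 4, Sofia 2, Ren 0, Priya 4, Uma 4, Kamil 1.
A player with w wins dominates both others in C(w,2) triples; summing gives 15 + 6 + 1 + 0 + 6 + 6 + 0 = 34 transitive triples.
Total triples C(7,3) = 35, so cyclic triples = 35 − 34 = 1.

1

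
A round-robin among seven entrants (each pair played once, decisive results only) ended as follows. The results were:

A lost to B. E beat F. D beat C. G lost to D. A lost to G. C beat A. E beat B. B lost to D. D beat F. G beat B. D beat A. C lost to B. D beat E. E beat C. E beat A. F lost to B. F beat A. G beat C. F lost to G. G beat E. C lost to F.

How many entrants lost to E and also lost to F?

2

E beat: A, B, C, F.
F beat: A, C.
Both beat: A, C — 2.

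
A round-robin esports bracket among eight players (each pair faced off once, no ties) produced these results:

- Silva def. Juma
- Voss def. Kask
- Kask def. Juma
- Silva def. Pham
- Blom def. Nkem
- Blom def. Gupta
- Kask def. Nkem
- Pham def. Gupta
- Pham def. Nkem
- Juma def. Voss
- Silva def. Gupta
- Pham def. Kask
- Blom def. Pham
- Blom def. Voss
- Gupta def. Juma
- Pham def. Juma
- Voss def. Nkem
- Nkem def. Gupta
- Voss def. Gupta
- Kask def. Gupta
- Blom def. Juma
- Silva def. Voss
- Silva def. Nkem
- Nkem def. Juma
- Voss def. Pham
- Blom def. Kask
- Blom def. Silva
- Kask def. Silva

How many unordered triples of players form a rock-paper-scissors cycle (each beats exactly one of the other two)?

Win totals: Juma 1, Kask 4, Silva 5, Pham 4, Blom 7, Nkem 2, Gupta 1, Voss 4.
A player with w wins dominates both others in C(w,2) triples; summing gives 0 + 6 + 10 + 6 + 21 + 1 + 0 + 6 = 50 transitive triples.
Total triples C(8,3) = 56, so cyclic triples = 56 − 50 = 6.

6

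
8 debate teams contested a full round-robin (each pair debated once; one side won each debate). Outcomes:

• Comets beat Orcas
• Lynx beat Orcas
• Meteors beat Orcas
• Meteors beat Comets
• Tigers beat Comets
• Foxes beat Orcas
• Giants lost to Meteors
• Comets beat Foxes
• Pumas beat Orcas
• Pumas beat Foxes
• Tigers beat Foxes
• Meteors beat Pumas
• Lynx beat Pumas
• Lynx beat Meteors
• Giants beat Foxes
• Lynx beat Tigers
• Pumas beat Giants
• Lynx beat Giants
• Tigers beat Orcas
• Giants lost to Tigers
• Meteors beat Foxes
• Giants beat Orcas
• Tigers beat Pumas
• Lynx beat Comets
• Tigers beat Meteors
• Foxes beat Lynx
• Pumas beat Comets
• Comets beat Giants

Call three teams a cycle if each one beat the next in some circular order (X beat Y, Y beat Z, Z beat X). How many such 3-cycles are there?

5

Win totals: Orcas 0, Comets 3, Foxes 2, Tigers 6, Meteors 5, Giants 2, Lynx 6, Pumas 4.
A team with w wins dominates both others in C(w,2) triples; summing gives 0 + 3 + 1 + 15 + 10 + 1 + 15 + 6 = 51 transitive triples.
Total triples C(8,3) = 56, so cyclic triples = 56 − 51 = 5.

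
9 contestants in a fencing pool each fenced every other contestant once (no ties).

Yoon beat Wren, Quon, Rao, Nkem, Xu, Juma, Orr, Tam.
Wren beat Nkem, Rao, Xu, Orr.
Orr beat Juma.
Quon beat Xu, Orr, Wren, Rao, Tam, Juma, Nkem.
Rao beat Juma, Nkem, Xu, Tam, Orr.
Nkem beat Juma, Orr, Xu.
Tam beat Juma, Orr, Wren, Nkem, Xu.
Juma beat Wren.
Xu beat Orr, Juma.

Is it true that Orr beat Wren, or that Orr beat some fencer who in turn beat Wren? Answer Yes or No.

Orr did not beat Wren directly.
Orr beat Juma. Of those, Juma beat Wren.

Yes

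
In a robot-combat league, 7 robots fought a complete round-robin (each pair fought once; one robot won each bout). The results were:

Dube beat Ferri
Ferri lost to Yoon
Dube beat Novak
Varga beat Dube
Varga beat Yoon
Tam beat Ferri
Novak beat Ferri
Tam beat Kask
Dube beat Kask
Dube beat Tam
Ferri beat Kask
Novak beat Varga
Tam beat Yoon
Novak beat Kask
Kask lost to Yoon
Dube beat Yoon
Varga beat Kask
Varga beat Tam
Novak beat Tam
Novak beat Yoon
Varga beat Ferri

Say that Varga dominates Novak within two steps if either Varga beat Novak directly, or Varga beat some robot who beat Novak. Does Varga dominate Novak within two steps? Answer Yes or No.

Yes

Varga did not beat Novak directly.
Varga beat Tam, Kask, Yoon, Ferri, Dube. Of those, Dube beat Novak.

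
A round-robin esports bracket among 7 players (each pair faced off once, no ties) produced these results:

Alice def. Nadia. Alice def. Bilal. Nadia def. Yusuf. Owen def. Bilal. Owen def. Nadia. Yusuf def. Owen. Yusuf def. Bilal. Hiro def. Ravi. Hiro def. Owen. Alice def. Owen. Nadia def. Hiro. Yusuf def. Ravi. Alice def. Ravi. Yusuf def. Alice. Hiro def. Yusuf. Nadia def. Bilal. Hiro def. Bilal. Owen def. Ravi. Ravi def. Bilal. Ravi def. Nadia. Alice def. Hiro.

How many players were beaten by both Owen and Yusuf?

2

Owen beat: Ravi, Bilal, Nadia.
Yusuf beat: Ravi, Bilal, Alice, Owen.
Both beat: Ravi, Bilal — 2.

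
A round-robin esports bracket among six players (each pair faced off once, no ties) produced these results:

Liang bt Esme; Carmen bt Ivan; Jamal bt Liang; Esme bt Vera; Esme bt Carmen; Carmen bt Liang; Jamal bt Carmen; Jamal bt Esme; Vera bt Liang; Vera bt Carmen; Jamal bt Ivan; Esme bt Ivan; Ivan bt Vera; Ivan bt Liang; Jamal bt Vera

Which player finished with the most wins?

Win totals: Carmen 2, Ivan 2, Liang 1, Vera 2, Esme 3, Jamal 5.
Jamal leads with 5 wins (next highest: 3).

Jamal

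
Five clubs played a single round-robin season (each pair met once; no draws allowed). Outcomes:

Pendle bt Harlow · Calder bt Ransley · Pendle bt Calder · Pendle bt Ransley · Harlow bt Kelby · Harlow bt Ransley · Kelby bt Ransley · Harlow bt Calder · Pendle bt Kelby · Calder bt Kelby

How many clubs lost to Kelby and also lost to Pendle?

Kelby beat: Ransley.
Pendle beat: Ransley, Harlow, Calder, Kelby.
Both beat: Ransley — 1.

1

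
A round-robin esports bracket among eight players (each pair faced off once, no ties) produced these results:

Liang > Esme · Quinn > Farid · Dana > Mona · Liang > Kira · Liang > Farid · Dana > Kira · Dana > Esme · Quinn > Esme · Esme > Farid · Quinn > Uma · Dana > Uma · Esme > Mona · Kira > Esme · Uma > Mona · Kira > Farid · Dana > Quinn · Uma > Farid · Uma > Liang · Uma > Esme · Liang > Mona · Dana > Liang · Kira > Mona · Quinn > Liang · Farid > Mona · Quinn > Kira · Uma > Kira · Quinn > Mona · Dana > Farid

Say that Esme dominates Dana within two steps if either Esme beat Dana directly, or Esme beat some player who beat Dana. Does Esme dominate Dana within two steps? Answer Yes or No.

Esme did not beat Dana directly.
Esme beat Farid, Mona, but each of them lost to Dana. No two-step path.

No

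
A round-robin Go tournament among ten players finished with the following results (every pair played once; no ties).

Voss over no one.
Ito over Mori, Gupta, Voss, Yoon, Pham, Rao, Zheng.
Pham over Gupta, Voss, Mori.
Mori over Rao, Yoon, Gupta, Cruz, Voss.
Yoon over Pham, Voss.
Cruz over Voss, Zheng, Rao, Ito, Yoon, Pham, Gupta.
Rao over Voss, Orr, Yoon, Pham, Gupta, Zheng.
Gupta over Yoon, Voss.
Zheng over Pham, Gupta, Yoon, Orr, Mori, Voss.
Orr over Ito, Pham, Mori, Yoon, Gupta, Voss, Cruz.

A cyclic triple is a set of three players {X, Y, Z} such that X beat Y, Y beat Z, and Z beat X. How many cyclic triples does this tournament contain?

Win totals: Yoon 2, Ito 7, Mori 5, Cruz 7, Pham 3, Orr 7, Rao 6, Gupta 2, Voss 0, Zheng 6.
A player with w wins dominates both others in C(w,2) triples; summing gives 1 + 21 + 10 + 21 + 3 + 21 + 15 + 1 + 0 + 15 = 108 transitive triples.
Total triples C(10,3) = 120, so cyclic triples = 120 − 108 = 12.

12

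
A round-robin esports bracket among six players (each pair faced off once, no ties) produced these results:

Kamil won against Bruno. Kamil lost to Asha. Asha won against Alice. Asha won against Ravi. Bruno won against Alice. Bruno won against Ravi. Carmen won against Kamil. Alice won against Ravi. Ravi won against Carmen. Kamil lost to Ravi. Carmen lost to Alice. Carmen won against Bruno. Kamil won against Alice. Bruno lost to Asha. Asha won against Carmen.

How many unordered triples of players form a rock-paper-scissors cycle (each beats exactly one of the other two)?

Of the C(6,3) = 20 triples, the cyclic ones are: {Carmen, Ravi, Bruno}; {Carmen, Bruno, Alice}; {Carmen, Alice, Kamil}; {Ravi, Bruno, Kamil}; {Ravi, Alice, Kamil}.
That is 5.

5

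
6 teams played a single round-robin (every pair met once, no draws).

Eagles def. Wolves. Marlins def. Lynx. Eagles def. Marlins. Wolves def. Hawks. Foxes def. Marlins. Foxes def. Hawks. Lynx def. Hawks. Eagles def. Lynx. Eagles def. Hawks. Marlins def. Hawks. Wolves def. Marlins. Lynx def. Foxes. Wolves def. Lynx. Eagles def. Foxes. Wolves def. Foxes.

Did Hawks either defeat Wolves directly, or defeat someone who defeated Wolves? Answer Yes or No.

No

Hawks did not beat Wolves directly.
Hawks beat no one, so there is no intermediate team.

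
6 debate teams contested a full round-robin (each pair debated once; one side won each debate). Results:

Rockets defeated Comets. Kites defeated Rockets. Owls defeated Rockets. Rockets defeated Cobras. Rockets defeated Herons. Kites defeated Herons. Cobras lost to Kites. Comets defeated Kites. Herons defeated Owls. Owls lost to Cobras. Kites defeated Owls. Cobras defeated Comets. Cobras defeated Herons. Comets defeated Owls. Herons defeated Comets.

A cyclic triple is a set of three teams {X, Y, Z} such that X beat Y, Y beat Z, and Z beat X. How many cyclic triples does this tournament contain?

Of the C(6,3) = 20 triples, the cyclic ones are: {Cobras, Comets, Kites}; {Cobras, Rockets, Owls}; {Herons, Comets, Kites}; {Herons, Rockets, Owls}; {Comets, Kites, Rockets}; {Comets, Rockets, Owls}.
That is 6.

6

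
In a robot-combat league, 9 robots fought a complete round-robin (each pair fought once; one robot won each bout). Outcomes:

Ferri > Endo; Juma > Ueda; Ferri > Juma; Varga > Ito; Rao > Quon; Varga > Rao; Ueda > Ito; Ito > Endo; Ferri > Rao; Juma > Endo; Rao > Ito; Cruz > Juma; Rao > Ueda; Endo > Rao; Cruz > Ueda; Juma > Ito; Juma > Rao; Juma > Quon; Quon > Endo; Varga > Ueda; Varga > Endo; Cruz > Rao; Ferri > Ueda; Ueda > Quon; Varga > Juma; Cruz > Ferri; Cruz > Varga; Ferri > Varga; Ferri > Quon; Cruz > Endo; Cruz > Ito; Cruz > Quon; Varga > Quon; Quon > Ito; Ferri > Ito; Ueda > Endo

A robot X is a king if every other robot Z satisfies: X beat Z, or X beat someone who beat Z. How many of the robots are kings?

1

Cruz reaches everyone (king).
Quon cannot reach Cruz, Juma, Varga, Ueda, Ferri in two steps.
Ito cannot reach Cruz, Quon, Juma, Varga, Ueda, Ferri in two steps.
Rao cannot reach Cruz, Juma, Varga, Ferri in two steps.
Juma cannot reach Cruz, Varga, Ferri in two steps.
Varga cannot reach Cruz, Ferri in two steps.
Ueda cannot reach Cruz, Juma, Varga, Ferri in two steps.
Endo cannot reach Cruz, Juma, Varga, Ferri in two steps.
Ferri cannot reach Cruz in two steps.
Kings: Cruz — 1.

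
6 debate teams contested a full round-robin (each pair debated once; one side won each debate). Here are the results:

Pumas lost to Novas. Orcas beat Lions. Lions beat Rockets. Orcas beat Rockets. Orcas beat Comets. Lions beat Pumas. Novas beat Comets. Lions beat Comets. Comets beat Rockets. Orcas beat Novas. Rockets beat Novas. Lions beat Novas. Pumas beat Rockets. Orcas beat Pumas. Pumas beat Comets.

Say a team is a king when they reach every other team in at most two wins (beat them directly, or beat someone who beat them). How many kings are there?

1

Pumas cannot reach Orcas, Lions in two steps.
Comets cannot reach Pumas, Orcas, Lions in two steps.
Novas cannot reach Orcas, Lions in two steps.
Rockets cannot reach Orcas, Lions in two steps.
Orcas reaches everyone (king).
Lions cannot reach Orcas in two steps.
Kings: Orcas — 1.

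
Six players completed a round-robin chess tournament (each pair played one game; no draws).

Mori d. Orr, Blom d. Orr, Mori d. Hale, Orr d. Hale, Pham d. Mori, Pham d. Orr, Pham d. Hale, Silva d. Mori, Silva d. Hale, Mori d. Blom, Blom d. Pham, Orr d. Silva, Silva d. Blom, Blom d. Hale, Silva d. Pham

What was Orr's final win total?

Orr's results: beat Silva, Hale; lost to Pham, Blom, Mori.
That is 2 wins.

2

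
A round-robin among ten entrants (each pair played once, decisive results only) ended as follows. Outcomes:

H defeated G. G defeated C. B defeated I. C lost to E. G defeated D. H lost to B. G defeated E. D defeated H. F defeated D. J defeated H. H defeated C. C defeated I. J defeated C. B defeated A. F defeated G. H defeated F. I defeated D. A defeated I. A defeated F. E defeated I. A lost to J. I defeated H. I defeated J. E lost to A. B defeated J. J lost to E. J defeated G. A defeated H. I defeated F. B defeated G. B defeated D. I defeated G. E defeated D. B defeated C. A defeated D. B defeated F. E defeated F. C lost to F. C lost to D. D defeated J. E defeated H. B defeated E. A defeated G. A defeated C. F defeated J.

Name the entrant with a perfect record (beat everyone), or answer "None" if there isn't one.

B has 9 wins out of 9 opponents — a perfect record.

B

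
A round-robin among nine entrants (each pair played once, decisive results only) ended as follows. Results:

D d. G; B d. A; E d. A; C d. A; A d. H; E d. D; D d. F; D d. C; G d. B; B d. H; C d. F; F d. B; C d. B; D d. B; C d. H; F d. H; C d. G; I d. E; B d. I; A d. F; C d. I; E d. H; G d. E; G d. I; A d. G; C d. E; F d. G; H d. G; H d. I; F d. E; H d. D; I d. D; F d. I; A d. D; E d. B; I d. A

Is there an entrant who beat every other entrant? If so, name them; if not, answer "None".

Highest win total is C with 7 (out of 8 possible).
C lost to D, so no entrant went undefeated.

None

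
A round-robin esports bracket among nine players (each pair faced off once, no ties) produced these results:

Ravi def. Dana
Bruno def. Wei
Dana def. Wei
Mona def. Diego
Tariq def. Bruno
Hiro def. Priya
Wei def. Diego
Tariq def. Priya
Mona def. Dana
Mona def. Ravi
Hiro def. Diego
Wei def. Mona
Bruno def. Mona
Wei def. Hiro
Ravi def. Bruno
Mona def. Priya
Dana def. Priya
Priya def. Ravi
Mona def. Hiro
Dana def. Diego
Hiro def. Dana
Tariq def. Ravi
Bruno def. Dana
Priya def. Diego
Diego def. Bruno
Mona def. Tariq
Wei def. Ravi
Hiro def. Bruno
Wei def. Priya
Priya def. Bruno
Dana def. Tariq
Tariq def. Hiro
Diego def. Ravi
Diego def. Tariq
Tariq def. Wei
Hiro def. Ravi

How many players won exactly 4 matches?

Win totals: Bruno 3, Tariq 5, Priya 3, Hiro 5, Diego 3, Ravi 2, Wei 5, Mona 6, Dana 4.
Exactly 4: Dana — 1 player.

1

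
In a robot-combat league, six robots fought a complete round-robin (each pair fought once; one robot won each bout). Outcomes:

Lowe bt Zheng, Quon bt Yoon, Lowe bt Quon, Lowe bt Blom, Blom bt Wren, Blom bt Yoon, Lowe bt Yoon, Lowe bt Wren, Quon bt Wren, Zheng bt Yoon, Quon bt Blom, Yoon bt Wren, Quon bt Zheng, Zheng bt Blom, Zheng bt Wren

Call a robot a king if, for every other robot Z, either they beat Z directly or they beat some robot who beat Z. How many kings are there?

1

Quon cannot reach Lowe in two steps.
Yoon cannot reach Quon, Lowe, Zheng, Blom in two steps.
Lowe reaches everyone (king).
Wren cannot reach Quon, Yoon, Lowe, Zheng, Blom in two steps.
Zheng cannot reach Quon, Lowe in two steps.
Blom cannot reach Quon, Lowe, Zheng in two steps.
Kings: Lowe — 1.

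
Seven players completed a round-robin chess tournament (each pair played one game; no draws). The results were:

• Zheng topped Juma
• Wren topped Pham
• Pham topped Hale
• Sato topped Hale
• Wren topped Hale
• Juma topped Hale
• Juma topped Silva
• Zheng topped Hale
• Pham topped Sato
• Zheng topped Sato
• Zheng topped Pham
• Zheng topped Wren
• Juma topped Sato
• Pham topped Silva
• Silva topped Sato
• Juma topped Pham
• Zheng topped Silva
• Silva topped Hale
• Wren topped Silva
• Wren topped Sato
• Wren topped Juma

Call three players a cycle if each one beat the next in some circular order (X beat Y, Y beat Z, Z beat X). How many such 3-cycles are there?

0

Win totals: Wren 5, Juma 4, Hale 0, Sato 1, Pham 3, Zheng 6, Silva 2.
A player with w wins dominates both others in C(w,2) triples; summing gives 10 + 6 + 0 + 0 + 3 + 15 + 1 = 35 transitive triples.
Total triples C(7,3) = 35, so cyclic triples = 35 − 35 = 0.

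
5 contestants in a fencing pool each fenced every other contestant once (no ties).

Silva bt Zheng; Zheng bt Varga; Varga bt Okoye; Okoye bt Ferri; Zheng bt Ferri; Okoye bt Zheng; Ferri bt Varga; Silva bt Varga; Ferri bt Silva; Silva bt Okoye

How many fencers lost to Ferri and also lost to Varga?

0

Ferri beat: Varga, Silva.
Varga beat: Okoye.
No one was beaten by both.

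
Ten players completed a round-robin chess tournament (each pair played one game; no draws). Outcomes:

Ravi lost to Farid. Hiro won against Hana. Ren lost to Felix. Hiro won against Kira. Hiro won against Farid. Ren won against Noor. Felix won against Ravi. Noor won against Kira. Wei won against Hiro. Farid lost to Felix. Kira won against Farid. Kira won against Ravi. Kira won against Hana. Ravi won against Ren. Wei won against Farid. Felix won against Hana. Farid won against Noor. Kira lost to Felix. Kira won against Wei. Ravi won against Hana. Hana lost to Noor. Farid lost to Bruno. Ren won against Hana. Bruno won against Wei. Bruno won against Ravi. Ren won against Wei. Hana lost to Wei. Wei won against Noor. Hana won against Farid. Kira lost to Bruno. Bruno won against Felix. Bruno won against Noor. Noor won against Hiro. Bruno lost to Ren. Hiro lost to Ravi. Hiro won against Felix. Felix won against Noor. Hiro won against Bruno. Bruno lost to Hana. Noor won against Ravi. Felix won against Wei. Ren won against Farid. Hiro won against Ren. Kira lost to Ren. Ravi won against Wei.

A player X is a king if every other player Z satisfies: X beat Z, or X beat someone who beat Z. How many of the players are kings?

Hiro reaches everyone (king).
Ren reaches everyone (king).
Kira cannot reach Felix in two steps.
Felix reaches everyone (king).
Bruno reaches everyone (king).
Noor reaches everyone (king).
Hana cannot reach Hiro, Ren in two steps.
Farid cannot reach Felix, Bruno in two steps.
Ravi reaches everyone (king).
Wei reaches everyone (king).
Kings: Hiro, Ren, Felix, Bruno, Noor, Ravi, Wei — 7.

7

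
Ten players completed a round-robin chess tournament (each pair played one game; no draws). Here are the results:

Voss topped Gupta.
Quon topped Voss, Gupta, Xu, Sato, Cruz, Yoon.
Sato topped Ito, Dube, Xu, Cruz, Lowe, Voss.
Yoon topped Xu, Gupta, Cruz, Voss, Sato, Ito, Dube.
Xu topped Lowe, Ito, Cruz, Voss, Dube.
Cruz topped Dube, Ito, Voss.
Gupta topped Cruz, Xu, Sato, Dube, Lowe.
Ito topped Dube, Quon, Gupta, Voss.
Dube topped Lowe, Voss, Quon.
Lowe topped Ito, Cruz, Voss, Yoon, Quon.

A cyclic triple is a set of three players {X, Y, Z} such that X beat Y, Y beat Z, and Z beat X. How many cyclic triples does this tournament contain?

27

Win totals: Ito 4, Quon 6, Yoon 7, Sato 6, Xu 5, Lowe 5, Gupta 5, Voss 1, Cruz 3, Dube 3.
A player with w wins dominates both others in C(w,2) triples; summing gives 6 + 15 + 21 + 15 + 10 + 10 + 10 + 0 + 3 + 3 = 93 transitive triples.
Total triples C(10,3) = 120, so cyclic triples = 120 − 93 = 27.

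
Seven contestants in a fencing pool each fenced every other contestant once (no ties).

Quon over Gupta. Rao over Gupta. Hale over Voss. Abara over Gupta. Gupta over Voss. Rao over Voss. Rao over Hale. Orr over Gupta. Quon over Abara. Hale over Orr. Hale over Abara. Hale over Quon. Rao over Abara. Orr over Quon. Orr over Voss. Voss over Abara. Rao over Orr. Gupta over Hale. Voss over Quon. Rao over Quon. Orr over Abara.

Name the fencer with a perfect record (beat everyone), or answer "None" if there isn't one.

Rao

Rao has 6 wins out of 6 opponents — a perfect record.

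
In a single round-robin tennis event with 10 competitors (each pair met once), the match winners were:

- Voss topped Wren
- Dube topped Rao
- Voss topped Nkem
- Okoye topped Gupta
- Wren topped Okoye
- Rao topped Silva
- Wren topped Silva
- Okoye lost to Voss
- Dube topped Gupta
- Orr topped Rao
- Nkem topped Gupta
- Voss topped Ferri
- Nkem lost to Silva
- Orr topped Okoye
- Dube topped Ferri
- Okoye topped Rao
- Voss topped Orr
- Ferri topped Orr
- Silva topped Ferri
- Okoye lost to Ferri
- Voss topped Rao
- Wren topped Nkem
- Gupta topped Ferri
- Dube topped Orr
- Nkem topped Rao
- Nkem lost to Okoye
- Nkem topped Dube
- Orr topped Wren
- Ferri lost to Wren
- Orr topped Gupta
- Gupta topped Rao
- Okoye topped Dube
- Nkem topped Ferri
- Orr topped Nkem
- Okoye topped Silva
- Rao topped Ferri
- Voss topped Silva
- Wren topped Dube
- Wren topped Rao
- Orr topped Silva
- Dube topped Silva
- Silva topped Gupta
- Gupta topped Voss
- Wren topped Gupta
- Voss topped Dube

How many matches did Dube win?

5

Dube's results: beat Orr, Gupta, Silva, Rao, Ferri; lost to Voss, Nkem, Wren, Okoye.
That is 5 wins.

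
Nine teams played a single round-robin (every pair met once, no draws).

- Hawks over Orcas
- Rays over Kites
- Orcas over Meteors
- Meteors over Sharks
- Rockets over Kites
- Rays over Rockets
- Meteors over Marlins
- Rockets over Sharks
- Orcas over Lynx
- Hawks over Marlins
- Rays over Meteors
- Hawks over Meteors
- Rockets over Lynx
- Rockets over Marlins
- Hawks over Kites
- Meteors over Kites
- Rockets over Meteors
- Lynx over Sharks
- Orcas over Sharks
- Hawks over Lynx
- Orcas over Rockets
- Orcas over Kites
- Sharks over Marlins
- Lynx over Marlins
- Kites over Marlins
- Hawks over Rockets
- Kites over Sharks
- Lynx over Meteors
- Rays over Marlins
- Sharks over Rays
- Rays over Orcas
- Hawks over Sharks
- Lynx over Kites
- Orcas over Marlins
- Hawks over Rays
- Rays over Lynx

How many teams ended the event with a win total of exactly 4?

Win totals: Rockets 5, Meteors 3, Hawks 8, Marlins 0, Lynx 4, Rays 6, Kites 2, Sharks 2, Orcas 6.
Exactly 4: Lynx — 1 team.

1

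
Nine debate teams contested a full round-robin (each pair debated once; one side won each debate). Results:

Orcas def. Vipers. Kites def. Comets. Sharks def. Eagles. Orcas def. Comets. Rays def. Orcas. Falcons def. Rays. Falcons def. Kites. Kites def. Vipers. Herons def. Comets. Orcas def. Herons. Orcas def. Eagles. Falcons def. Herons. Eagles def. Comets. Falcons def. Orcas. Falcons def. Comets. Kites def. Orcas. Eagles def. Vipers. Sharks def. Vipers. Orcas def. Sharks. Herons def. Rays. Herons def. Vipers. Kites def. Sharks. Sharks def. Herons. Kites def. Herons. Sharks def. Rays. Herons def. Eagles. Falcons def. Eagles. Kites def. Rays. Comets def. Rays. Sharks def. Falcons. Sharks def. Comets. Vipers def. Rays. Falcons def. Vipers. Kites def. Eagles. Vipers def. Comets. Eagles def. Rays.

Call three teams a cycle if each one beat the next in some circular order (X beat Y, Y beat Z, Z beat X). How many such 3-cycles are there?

Win totals: Herons 4, Eagles 3, Falcons 7, Sharks 6, Rays 1, Orcas 5, Kites 7, Comets 1, Vipers 2.
A team with w wins dominates both others in C(w,2) triples; summing gives 6 + 3 + 21 + 15 + 0 + 10 + 21 + 0 + 1 = 77 transitive triples.
Total triples C(9,3) = 84, so cyclic triples = 84 − 77 = 7.

7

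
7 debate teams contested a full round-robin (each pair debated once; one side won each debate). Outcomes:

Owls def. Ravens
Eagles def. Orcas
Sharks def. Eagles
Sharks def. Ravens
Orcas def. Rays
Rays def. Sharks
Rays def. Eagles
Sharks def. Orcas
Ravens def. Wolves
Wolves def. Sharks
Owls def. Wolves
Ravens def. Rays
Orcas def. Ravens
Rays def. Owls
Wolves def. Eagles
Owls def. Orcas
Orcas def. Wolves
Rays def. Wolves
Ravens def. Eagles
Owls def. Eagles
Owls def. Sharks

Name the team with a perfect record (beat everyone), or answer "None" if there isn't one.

None

Highest win total is Owls with 5 (out of 6 possible).
Owls lost to Rays, so no team went undefeated.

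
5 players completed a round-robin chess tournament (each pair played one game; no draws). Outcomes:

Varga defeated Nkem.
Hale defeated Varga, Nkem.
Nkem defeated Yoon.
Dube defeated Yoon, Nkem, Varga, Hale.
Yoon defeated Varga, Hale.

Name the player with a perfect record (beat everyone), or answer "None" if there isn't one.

Dube

Dube has 4 wins out of 4 opponents — a perfect record.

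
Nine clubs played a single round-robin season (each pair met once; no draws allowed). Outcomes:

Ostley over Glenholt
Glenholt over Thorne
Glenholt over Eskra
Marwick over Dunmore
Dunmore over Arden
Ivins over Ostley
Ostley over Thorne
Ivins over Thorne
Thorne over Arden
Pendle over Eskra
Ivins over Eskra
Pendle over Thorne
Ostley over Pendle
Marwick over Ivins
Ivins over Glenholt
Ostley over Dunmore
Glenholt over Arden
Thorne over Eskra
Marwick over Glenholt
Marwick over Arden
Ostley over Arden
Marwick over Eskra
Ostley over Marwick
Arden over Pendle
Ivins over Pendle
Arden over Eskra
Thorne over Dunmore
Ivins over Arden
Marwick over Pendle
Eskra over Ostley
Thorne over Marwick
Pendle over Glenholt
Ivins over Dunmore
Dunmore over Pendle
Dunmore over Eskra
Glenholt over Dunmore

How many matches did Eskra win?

Eskra's results: beat Ostley; lost to Glenholt, Dunmore, Pendle, Ivins, Marwick, Arden, Thorne.
That is 1 win.

1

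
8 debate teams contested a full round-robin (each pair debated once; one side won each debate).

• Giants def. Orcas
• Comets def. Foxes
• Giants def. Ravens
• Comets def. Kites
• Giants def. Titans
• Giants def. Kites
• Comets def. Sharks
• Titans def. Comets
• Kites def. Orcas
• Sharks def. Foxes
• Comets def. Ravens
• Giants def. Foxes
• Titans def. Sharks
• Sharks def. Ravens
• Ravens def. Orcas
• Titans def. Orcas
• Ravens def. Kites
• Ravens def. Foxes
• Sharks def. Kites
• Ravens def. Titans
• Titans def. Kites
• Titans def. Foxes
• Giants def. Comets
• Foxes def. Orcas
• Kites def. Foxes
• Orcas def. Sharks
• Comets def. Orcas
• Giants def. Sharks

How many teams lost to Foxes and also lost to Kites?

Foxes beat: Orcas.
Kites beat: Orcas, Foxes.
Both beat: Orcas — 1.

1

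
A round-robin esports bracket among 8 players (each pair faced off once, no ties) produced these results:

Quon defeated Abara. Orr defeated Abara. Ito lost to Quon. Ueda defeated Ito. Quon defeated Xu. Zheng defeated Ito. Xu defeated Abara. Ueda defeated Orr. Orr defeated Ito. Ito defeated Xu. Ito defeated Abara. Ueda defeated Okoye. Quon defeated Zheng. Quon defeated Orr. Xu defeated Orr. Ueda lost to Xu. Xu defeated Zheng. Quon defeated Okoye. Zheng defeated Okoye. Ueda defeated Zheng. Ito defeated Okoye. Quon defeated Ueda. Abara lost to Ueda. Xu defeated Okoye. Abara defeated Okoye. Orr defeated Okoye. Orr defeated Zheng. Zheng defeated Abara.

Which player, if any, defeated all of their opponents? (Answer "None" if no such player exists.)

Quon

Quon has 7 wins out of 7 opponents — a perfect record.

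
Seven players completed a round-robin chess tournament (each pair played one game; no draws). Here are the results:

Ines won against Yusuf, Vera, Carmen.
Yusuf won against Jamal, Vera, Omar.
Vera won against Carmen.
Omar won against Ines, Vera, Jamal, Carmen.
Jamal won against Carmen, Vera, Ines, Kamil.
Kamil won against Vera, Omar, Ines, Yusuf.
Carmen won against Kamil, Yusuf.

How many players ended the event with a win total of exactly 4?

3

Win totals: Carmen 2, Kamil 4, Yusuf 3, Vera 1, Omar 4, Ines 3, Jamal 4.
Exactly 4: Kamil, Omar, Jamal — 3 players.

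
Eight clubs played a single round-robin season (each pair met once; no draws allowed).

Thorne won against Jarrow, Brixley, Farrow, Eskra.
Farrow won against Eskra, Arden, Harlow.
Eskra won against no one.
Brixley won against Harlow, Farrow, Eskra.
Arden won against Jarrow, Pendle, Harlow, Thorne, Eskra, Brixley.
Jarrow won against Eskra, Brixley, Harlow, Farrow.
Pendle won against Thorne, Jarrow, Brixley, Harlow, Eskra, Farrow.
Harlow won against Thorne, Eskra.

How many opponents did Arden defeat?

Arden's results: beat Thorne, Pendle, Eskra, Harlow, Brixley, Jarrow; lost to Farrow.
That is 6 wins.

6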